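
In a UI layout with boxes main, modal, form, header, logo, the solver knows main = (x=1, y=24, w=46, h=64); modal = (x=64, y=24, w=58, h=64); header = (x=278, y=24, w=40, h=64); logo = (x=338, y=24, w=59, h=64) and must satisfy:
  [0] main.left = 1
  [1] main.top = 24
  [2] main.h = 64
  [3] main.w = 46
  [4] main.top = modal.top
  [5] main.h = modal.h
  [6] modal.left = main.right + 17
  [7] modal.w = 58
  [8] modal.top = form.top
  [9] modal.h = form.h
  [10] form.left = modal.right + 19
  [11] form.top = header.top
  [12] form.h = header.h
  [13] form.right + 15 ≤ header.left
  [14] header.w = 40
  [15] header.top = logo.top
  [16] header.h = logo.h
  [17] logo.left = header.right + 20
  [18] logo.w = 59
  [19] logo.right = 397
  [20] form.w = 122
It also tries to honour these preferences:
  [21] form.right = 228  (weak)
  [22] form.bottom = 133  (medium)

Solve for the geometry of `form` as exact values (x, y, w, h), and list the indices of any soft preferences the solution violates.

1. form.y = 24  [modal.top = form.top]
2. form.h = 64  [modal.h = form.h]
3. form.x = 141  [form.left = modal.right + 19]
4. form.w = 122  [form.w = 122]

form = (x=141, y=24, w=122, h=64)
violated soft preferences: 21, 22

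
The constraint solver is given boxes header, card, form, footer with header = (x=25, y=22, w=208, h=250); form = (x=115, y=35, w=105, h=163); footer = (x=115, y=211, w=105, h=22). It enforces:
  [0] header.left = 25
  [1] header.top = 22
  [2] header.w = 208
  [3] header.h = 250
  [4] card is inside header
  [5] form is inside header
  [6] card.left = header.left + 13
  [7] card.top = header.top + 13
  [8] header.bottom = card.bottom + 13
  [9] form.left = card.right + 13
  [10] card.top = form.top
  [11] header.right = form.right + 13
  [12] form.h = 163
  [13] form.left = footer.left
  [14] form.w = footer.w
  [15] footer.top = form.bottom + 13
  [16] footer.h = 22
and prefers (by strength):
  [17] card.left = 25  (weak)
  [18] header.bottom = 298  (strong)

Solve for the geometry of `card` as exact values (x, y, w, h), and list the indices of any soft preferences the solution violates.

card = (x=38, y=35, w=64, h=224)
violated soft preferences: 17, 18

1. card.x = 38  [card.left = header.left + 13]
2. card.y = 35  [card.top = header.top + 13]
3. card.h = 224  [header.bottom = card.bottom + 13]
4. card.w = 64  [form.left = card.right + 13]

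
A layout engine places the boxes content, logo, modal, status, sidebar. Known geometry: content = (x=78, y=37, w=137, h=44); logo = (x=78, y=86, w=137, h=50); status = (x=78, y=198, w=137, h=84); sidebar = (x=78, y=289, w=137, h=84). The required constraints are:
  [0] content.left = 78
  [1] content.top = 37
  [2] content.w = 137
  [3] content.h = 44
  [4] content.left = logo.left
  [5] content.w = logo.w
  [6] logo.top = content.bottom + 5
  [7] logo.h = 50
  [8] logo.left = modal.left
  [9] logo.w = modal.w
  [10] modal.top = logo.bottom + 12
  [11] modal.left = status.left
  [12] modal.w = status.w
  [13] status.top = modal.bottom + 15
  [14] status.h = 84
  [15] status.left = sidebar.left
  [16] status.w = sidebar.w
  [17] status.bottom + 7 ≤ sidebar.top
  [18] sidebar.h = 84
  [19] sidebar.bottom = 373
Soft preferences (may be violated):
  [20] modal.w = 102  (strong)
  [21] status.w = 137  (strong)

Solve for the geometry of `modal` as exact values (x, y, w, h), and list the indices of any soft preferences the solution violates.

1. modal.x = 78  [logo.left = modal.left]
2. modal.w = 137  [logo.w = modal.w]
3. modal.y = 148  [modal.top = logo.bottom + 12]
4. modal.h = 35  [status.top = modal.bottom + 15]

modal = (x=78, y=148, w=137, h=35)
violated soft preferences: 20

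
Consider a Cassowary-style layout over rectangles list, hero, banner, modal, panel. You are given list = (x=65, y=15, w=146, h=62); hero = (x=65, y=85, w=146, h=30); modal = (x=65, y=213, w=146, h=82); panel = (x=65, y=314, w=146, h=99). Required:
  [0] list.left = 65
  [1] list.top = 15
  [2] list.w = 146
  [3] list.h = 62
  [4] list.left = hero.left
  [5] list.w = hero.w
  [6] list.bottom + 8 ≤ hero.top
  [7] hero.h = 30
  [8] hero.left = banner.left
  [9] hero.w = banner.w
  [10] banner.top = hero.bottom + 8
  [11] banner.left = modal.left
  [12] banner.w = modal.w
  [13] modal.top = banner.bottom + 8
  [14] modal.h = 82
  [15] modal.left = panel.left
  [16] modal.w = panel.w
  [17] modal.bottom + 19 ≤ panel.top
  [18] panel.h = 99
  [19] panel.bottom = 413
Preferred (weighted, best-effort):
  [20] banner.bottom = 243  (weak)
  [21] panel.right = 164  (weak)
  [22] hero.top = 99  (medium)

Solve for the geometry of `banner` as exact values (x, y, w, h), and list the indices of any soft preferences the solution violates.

1. banner.x = 65  [hero.left = banner.left]
2. banner.w = 146  [hero.w = banner.w]
3. banner.y = 123  [banner.top = hero.bottom + 8]
4. banner.h = 82  [modal.top = banner.bottom + 8]

banner = (x=65, y=123, w=146, h=82)
violated soft preferences: 20, 21, 22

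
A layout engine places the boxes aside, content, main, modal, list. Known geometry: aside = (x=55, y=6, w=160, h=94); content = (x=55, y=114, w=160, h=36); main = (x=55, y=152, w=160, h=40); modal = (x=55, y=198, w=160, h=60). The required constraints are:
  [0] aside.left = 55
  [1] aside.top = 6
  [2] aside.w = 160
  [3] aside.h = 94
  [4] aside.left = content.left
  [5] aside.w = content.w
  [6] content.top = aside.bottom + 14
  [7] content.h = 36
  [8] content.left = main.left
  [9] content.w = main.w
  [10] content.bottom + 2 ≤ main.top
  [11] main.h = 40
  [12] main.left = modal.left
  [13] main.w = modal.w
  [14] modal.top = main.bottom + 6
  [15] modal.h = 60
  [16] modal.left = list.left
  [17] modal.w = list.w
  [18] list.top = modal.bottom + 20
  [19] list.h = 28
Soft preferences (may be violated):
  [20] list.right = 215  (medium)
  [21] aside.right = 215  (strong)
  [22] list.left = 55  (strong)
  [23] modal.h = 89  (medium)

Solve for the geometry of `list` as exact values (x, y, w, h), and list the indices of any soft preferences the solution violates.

list = (x=55, y=278, w=160, h=28)
violated soft preferences: 23

1. list.x = 55  [modal.left = list.left]
2. list.w = 160  [modal.w = list.w]
3. list.y = 278  [list.top = modal.bottom + 20]
4. list.h = 28  [list.h = 28]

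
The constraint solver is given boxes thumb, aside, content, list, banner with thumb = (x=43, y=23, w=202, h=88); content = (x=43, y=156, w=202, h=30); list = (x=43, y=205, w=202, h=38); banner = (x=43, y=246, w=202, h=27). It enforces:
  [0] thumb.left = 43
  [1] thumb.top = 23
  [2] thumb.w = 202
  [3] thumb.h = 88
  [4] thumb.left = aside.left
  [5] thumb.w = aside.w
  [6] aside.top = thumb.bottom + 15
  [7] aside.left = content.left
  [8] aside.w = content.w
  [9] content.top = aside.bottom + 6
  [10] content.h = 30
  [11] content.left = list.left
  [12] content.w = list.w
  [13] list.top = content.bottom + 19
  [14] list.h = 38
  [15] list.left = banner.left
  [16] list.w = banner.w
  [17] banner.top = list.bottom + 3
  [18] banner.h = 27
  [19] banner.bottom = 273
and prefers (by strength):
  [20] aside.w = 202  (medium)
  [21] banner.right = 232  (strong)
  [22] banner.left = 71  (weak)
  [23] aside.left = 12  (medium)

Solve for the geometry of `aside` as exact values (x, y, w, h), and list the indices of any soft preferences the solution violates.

aside = (x=43, y=126, w=202, h=24)
violated soft preferences: 21, 22, 23

1. aside.x = 43  [thumb.left = aside.left]
2. aside.w = 202  [thumb.w = aside.w]
3. aside.y = 126  [aside.top = thumb.bottom + 15]
4. aside.h = 24  [content.top = aside.bottom + 6]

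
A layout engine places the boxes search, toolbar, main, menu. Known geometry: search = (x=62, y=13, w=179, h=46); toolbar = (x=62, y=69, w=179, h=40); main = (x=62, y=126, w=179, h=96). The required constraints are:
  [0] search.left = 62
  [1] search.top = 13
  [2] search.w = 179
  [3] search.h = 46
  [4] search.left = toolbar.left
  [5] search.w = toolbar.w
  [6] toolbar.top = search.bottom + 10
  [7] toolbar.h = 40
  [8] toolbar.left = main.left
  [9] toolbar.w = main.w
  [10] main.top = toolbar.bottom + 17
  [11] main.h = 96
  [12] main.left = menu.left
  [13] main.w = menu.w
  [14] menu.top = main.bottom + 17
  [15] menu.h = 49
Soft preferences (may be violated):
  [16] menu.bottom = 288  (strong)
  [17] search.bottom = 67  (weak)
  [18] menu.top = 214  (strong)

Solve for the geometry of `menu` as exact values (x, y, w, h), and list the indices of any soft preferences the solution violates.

1. menu.x = 62  [main.left = menu.left]
2. menu.w = 179  [main.w = menu.w]
3. menu.y = 239  [menu.top = main.bottom + 17]
4. menu.h = 49  [menu.h = 49]

menu = (x=62, y=239, w=179, h=49)
violated soft preferences: 17, 18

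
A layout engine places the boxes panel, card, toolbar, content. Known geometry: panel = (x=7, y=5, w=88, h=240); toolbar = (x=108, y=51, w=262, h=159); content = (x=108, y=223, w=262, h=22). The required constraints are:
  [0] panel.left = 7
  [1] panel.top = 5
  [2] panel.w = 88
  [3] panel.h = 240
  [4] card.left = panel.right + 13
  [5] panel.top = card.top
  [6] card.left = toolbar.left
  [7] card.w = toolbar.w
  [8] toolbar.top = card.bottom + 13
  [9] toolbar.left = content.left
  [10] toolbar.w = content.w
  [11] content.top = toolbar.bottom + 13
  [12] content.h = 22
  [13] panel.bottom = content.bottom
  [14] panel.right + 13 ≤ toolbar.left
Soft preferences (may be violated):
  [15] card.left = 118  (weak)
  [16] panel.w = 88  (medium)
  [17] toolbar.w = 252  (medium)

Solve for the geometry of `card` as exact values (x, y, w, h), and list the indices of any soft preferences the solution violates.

1. card.x = 108  [card.left = panel.right + 13]
2. card.y = 5  [panel.top = card.top]
3. card.w = 262  [card.w = toolbar.w]
4. card.h = 33  [toolbar.top = card.bottom + 13]

card = (x=108, y=5, w=262, h=33)
violated soft preferences: 15, 17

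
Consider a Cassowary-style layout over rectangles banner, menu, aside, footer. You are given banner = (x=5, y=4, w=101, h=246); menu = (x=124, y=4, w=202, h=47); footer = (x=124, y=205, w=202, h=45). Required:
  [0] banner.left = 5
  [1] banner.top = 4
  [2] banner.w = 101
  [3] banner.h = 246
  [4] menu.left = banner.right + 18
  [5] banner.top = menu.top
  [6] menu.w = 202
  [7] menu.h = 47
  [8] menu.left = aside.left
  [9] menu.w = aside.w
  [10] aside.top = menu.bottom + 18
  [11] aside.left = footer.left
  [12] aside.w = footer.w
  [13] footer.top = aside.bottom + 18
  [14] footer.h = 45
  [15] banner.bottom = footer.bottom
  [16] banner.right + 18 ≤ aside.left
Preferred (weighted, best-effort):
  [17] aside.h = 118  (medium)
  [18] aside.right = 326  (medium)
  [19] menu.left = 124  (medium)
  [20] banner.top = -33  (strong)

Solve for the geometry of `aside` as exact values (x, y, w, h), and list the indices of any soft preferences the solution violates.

1. aside.x = 124  [menu.left = aside.left]
2. aside.w = 202  [menu.w = aside.w]
3. aside.y = 69  [aside.top = menu.bottom + 18]
4. aside.h = 118  [footer.top = aside.bottom + 18]

aside = (x=124, y=69, w=202, h=118)
violated soft preferences: 20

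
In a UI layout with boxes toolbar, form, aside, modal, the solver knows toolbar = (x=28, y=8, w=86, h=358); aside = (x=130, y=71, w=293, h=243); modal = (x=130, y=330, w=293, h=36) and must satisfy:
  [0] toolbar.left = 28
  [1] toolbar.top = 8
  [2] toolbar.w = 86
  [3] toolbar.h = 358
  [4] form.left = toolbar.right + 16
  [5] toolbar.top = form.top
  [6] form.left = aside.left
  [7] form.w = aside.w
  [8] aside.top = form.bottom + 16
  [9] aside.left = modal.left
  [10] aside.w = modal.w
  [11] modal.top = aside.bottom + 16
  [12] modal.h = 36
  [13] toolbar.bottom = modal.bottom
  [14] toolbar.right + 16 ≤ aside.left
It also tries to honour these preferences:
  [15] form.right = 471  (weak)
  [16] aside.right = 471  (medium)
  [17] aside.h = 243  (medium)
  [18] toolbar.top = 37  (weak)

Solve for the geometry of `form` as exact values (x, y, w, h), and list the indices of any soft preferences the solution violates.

1. form.x = 130  [form.left = toolbar.right + 16]
2. form.y = 8  [toolbar.top = form.top]
3. form.w = 293  [form.w = aside.w]
4. form.h = 47  [aside.top = form.bottom + 16]

form = (x=130, y=8, w=293, h=47)
violated soft preferences: 15, 16, 18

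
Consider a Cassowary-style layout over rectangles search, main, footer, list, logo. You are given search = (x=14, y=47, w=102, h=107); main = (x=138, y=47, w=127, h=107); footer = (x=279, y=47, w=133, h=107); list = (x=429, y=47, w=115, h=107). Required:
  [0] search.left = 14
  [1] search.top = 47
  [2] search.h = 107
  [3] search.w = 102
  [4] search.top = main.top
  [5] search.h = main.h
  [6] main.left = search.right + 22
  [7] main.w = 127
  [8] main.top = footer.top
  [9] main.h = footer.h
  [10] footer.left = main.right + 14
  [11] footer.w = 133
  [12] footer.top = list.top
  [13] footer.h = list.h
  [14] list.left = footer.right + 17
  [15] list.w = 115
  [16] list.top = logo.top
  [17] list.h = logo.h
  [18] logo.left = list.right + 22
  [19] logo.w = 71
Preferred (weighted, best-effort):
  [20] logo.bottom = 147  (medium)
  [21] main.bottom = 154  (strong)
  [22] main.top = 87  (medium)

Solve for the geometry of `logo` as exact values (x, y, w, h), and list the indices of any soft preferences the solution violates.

logo = (x=566, y=47, w=71, h=107)
violated soft preferences: 20, 22

1. logo.y = 47  [list.top = logo.top]
2. logo.h = 107  [list.h = logo.h]
3. logo.x = 566  [logo.left = list.right + 22]
4. logo.w = 71  [logo.w = 71]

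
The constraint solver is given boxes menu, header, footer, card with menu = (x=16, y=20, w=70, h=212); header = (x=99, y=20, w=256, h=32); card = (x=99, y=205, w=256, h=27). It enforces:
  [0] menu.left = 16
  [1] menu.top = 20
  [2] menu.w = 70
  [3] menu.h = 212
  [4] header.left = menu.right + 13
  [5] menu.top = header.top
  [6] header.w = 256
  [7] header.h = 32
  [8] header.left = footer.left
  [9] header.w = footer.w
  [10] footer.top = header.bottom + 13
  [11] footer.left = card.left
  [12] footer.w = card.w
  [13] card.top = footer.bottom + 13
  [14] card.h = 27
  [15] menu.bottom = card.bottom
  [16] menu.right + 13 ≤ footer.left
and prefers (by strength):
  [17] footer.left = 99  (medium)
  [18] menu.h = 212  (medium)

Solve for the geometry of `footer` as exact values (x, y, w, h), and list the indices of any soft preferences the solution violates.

1. footer.x = 99  [header.left = footer.left]
2. footer.w = 256  [header.w = footer.w]
3. footer.y = 65  [footer.top = header.bottom + 13]
4. footer.h = 127  [card.top = footer.bottom + 13]

footer = (x=99, y=65, w=256, h=127)
violated soft preferences: none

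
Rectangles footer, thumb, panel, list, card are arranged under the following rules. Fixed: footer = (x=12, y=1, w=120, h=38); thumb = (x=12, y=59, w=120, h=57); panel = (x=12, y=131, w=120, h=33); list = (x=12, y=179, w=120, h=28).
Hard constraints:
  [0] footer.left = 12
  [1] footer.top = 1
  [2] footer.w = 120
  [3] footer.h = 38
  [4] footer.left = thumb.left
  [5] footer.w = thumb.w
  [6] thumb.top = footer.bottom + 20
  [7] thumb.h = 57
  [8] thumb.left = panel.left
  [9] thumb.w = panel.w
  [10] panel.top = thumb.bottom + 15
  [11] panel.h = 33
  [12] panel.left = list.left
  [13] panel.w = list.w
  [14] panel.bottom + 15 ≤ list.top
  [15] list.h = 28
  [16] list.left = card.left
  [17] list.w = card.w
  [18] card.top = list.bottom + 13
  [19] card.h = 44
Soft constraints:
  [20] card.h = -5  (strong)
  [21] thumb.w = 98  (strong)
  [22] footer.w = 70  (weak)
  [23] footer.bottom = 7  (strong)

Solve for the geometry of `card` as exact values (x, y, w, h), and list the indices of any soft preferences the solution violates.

card = (x=12, y=220, w=120, h=44)
violated soft preferences: 20, 21, 22, 23

1. card.x = 12  [list.left = card.left]
2. card.w = 120  [list.w = card.w]
3. card.y = 220  [card.top = list.bottom + 13]
4. card.h = 44  [card.h = 44]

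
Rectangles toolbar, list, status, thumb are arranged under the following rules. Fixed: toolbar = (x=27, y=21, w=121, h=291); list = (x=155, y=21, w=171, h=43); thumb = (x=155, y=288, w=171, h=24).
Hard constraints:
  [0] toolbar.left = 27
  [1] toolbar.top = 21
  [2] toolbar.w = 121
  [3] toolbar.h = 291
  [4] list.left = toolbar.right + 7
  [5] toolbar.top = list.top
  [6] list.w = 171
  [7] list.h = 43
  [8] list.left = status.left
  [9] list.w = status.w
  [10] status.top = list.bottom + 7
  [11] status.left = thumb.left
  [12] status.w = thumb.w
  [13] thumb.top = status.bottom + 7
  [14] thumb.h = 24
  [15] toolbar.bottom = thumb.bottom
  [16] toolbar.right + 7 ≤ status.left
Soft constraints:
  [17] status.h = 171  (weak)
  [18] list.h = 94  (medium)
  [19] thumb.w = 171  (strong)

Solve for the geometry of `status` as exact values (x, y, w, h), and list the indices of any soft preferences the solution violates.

status = (x=155, y=71, w=171, h=210)
violated soft preferences: 17, 18

1. status.x = 155  [list.left = status.left]
2. status.w = 171  [list.w = status.w]
3. status.y = 71  [status.top = list.bottom + 7]
4. status.h = 210  [thumb.top = status.bottom + 7]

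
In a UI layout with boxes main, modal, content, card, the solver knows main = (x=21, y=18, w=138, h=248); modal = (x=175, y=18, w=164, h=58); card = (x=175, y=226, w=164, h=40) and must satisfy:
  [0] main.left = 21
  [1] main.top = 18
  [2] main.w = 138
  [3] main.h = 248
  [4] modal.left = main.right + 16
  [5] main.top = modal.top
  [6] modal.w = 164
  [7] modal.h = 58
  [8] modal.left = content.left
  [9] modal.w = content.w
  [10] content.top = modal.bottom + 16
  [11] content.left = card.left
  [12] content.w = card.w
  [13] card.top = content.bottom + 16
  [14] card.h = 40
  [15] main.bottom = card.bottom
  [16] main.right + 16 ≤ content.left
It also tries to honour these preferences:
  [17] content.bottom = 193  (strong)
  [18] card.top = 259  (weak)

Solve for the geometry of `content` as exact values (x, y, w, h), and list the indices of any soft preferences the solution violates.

1. content.x = 175  [modal.left = content.left]
2. content.w = 164  [modal.w = content.w]
3. content.y = 92  [content.top = modal.bottom + 16]
4. content.h = 118  [card.top = content.bottom + 16]

content = (x=175, y=92, w=164, h=118)
violated soft preferences: 17, 18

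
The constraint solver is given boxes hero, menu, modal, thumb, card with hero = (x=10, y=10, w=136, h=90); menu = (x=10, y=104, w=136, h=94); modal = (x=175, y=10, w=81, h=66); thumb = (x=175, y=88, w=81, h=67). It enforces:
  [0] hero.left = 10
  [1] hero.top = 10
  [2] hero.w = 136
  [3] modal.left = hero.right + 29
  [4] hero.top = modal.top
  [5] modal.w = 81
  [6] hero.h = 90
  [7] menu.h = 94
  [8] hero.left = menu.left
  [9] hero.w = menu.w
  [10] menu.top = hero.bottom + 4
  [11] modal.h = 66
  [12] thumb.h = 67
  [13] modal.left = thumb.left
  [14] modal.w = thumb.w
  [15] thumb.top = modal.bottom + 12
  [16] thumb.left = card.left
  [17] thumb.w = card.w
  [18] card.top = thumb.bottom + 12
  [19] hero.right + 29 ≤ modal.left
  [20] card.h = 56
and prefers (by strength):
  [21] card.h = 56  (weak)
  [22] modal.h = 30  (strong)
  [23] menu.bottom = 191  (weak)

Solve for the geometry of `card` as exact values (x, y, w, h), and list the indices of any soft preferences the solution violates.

card = (x=175, y=167, w=81, h=56)
violated soft preferences: 22, 23

1. card.x = 175  [thumb.left = card.left]
2. card.w = 81  [thumb.w = card.w]
3. card.y = 167  [card.top = thumb.bottom + 12]
4. card.h = 56  [card.h = 56]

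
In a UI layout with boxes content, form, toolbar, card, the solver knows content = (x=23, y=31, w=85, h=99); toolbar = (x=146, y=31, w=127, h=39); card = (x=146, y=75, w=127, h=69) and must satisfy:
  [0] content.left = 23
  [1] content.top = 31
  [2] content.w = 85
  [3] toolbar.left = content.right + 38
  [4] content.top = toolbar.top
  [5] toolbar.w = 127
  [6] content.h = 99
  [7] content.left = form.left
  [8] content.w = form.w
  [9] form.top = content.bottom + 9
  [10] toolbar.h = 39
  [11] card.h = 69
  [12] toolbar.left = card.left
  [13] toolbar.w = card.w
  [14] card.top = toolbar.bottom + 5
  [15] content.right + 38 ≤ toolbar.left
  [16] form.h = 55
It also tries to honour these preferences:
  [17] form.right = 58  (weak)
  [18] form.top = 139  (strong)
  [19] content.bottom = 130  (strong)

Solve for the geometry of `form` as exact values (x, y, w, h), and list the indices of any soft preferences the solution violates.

1. form.x = 23  [content.left = form.left]
2. form.w = 85  [content.w = form.w]
3. form.y = 139  [form.top = content.bottom + 9]
4. form.h = 55  [form.h = 55]

form = (x=23, y=139, w=85, h=55)
violated soft preferences: 17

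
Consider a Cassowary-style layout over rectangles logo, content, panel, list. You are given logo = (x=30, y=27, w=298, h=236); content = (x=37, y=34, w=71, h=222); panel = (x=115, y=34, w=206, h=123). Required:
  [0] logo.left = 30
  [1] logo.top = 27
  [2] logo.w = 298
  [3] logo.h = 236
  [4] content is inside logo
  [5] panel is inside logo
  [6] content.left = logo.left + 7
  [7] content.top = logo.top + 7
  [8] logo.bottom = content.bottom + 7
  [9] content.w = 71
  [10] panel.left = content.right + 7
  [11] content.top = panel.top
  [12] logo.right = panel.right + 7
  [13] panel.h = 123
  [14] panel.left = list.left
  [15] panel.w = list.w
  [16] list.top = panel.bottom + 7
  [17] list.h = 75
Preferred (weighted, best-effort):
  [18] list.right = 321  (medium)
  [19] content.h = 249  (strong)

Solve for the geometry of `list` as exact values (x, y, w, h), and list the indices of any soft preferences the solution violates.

list = (x=115, y=164, w=206, h=75)
violated soft preferences: 19

1. list.x = 115  [panel.left = list.left]
2. list.w = 206  [panel.w = list.w]
3. list.y = 164  [list.top = panel.bottom + 7]
4. list.h = 75  [list.h = 75]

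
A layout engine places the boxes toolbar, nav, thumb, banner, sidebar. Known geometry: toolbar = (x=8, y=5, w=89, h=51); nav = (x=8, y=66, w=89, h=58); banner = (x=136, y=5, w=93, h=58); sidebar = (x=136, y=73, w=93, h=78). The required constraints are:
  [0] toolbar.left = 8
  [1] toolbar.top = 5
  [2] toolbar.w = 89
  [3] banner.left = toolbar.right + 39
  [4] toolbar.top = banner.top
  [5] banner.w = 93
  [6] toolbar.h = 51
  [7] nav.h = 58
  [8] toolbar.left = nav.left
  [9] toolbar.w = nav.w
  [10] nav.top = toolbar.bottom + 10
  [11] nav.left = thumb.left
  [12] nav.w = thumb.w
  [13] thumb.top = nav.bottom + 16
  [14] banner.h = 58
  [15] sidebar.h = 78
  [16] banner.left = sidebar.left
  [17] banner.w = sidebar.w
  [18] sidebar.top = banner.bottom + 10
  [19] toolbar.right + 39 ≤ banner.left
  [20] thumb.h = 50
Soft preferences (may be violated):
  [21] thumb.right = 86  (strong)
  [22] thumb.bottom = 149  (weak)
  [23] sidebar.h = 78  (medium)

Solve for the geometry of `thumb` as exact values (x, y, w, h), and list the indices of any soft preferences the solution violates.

thumb = (x=8, y=140, w=89, h=50)
violated soft preferences: 21, 22

1. thumb.x = 8  [nav.left = thumb.left]
2. thumb.w = 89  [nav.w = thumb.w]
3. thumb.y = 140  [thumb.top = nav.bottom + 16]
4. thumb.h = 50  [thumb.h = 50]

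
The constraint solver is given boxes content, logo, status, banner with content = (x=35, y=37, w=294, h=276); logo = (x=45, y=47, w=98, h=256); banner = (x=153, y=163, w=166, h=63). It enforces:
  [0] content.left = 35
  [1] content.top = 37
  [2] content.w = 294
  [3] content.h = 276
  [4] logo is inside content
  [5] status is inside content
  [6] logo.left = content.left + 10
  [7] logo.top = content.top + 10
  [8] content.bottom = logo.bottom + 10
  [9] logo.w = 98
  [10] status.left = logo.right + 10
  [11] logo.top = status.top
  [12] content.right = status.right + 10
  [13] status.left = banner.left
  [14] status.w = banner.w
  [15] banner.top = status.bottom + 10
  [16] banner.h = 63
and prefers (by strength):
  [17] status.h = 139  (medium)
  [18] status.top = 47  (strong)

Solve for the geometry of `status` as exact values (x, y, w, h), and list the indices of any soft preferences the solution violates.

status = (x=153, y=47, w=166, h=106)
violated soft preferences: 17

1. status.x = 153  [status.left = logo.right + 10]
2. status.y = 47  [logo.top = status.top]
3. status.w = 166  [content.right = status.right + 10]
4. status.h = 106  [banner.top = status.bottom + 10]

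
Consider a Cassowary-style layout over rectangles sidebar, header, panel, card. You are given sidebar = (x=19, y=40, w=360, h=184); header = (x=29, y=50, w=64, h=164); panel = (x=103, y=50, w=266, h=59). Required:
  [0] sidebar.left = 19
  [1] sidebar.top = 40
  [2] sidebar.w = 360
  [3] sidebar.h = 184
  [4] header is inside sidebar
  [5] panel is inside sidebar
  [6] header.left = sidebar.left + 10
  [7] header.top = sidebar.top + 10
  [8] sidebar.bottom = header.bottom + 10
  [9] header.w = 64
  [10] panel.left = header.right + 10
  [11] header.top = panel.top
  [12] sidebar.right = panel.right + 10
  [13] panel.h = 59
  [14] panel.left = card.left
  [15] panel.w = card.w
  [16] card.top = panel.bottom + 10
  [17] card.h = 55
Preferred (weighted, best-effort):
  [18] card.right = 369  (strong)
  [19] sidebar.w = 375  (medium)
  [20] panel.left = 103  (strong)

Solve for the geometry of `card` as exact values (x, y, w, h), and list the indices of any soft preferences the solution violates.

1. card.x = 103  [panel.left = card.left]
2. card.w = 266  [panel.w = card.w]
3. card.y = 119  [card.top = panel.bottom + 10]
4. card.h = 55  [card.h = 55]

card = (x=103, y=119, w=266, h=55)
violated soft preferences: 19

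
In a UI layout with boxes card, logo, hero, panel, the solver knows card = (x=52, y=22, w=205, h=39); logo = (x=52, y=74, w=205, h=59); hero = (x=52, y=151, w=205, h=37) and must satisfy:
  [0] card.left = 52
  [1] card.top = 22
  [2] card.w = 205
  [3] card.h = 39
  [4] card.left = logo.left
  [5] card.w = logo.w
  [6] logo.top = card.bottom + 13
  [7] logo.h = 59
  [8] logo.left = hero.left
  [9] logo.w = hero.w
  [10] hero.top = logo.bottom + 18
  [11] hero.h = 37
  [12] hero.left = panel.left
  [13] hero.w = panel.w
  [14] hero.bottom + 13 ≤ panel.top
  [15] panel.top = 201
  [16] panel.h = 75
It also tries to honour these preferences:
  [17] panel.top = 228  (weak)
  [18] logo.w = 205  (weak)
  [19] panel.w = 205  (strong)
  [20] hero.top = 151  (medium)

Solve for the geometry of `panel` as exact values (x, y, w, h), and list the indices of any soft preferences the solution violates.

panel = (x=52, y=201, w=205, h=75)
violated soft preferences: 17

1. panel.x = 52  [hero.left = panel.left]
2. panel.w = 205  [hero.w = panel.w]
3. panel.y = 201  [panel.top = 201]
4. panel.h = 75  [panel.h = 75]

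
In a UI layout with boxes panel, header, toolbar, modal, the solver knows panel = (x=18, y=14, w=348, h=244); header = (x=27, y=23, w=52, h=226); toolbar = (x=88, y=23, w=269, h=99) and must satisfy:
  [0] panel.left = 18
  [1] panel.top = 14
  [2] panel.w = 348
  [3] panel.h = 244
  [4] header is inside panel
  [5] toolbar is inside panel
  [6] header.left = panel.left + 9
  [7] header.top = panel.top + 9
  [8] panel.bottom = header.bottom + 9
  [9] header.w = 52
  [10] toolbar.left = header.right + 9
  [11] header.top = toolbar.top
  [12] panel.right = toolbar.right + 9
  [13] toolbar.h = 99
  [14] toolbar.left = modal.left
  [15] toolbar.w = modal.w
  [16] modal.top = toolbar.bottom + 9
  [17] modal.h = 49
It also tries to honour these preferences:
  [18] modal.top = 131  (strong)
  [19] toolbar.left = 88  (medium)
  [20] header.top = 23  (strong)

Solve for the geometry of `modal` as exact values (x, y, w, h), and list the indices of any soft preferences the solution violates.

modal = (x=88, y=131, w=269, h=49)
violated soft preferences: none

1. modal.x = 88  [toolbar.left = modal.left]
2. modal.w = 269  [toolbar.w = modal.w]
3. modal.y = 131  [modal.top = toolbar.bottom + 9]
4. modal.h = 49  [modal.h = 49]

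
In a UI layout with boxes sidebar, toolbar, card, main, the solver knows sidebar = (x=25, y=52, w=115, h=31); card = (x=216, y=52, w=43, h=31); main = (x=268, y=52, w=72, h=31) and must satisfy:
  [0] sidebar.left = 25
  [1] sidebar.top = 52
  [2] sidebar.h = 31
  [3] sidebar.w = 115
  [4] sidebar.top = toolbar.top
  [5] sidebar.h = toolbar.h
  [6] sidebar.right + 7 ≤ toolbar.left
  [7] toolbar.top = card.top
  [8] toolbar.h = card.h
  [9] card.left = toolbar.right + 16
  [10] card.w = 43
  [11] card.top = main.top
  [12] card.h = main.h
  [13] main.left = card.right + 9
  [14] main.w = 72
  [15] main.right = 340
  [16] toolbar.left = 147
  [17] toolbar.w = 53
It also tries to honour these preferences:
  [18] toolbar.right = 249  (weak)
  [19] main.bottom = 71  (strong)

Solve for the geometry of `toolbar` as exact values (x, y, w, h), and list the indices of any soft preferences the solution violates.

1. toolbar.y = 52  [sidebar.top = toolbar.top]
2. toolbar.h = 31  [sidebar.h = toolbar.h]
3. toolbar.x = 147  [toolbar.left = 147]
4. toolbar.w = 53  [toolbar.w = 53]

toolbar = (x=147, y=52, w=53, h=31)
violated soft preferences: 18, 19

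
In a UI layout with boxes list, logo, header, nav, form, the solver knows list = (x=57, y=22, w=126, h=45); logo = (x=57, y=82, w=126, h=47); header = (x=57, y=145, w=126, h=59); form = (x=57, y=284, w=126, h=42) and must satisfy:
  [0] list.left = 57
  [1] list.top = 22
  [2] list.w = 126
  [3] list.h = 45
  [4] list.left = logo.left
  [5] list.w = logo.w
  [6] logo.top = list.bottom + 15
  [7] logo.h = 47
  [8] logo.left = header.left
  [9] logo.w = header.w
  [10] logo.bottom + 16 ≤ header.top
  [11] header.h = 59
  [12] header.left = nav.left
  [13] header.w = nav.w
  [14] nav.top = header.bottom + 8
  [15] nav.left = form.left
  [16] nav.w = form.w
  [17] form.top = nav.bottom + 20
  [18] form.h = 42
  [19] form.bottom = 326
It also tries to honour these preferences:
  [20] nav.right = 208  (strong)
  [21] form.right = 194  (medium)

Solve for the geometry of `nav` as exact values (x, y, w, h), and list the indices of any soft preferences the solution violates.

nav = (x=57, y=212, w=126, h=52)
violated soft preferences: 20, 21

1. nav.x = 57  [header.left = nav.left]
2. nav.w = 126  [header.w = nav.w]
3. nav.y = 212  [nav.top = header.bottom + 8]
4. nav.h = 52  [form.top = nav.bottom + 20]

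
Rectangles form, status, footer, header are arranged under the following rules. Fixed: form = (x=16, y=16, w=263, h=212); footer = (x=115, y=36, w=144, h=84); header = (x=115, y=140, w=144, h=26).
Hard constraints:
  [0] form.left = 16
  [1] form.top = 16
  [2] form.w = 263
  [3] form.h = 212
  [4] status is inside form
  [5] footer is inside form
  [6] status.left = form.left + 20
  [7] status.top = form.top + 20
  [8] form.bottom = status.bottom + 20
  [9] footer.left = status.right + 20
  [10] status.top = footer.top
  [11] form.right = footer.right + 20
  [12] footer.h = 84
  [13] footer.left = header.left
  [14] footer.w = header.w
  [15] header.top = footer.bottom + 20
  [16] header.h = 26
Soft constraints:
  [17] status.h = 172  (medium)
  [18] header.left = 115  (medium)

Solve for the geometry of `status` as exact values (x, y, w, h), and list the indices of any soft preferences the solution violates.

status = (x=36, y=36, w=59, h=172)
violated soft preferences: none

1. status.x = 36  [status.left = form.left + 20]
2. status.y = 36  [status.top = form.top + 20]
3. status.h = 172  [form.bottom = status.bottom + 20]
4. status.w = 59  [footer.left = status.right + 20]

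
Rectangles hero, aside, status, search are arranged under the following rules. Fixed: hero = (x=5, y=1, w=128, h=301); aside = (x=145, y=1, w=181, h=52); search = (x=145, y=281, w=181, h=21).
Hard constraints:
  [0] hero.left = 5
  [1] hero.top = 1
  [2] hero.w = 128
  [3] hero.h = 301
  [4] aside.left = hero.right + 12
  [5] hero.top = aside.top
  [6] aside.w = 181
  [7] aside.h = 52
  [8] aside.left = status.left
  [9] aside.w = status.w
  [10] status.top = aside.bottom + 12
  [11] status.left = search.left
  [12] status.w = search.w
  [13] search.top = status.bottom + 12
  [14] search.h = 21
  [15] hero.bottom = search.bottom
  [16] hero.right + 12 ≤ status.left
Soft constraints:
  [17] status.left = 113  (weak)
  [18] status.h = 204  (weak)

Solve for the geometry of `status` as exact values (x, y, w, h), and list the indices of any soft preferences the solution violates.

status = (x=145, y=65, w=181, h=204)
violated soft preferences: 17

1. status.x = 145  [aside.left = status.left]
2. status.w = 181  [aside.w = status.w]
3. status.y = 65  [status.top = aside.bottom + 12]
4. status.h = 204  [search.top = status.bottom + 12]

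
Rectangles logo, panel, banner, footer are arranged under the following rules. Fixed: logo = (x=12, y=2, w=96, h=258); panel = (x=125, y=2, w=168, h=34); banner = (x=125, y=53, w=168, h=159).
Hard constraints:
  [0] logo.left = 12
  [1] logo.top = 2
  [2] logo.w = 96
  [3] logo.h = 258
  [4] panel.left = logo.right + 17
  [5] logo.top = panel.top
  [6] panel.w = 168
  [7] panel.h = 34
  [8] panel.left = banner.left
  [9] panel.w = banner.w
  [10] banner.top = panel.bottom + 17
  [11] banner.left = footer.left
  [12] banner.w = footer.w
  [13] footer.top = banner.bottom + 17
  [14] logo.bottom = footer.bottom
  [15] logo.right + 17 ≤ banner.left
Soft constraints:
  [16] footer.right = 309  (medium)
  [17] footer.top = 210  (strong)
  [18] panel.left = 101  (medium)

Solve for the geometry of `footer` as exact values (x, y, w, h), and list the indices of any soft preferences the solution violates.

1. footer.x = 125  [banner.left = footer.left]
2. footer.w = 168  [banner.w = footer.w]
3. footer.y = 229  [footer.top = banner.bottom + 17]
4. footer.h = 31  [logo.bottom = footer.bottom]

footer = (x=125, y=229, w=168, h=31)
violated soft preferences: 16, 17, 18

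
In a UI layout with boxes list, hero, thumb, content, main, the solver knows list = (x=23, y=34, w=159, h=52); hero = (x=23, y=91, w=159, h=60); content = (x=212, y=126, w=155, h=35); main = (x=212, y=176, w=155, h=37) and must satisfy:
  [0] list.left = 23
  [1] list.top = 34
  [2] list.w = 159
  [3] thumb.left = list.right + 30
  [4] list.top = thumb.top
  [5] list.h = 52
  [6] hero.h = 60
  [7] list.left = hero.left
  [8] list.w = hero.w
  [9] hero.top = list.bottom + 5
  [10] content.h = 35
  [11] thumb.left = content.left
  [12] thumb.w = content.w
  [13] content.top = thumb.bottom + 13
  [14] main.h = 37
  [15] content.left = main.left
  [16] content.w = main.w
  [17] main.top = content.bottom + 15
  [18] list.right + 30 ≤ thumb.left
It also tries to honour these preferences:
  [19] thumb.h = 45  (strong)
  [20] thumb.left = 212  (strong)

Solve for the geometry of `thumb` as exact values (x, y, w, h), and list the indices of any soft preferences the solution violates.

thumb = (x=212, y=34, w=155, h=79)
violated soft preferences: 19

1. thumb.x = 212  [thumb.left = list.right + 30]
2. thumb.y = 34  [list.top = thumb.top]
3. thumb.w = 155  [thumb.w = content.w]
4. thumb.h = 79  [content.top = thumb.bottom + 13]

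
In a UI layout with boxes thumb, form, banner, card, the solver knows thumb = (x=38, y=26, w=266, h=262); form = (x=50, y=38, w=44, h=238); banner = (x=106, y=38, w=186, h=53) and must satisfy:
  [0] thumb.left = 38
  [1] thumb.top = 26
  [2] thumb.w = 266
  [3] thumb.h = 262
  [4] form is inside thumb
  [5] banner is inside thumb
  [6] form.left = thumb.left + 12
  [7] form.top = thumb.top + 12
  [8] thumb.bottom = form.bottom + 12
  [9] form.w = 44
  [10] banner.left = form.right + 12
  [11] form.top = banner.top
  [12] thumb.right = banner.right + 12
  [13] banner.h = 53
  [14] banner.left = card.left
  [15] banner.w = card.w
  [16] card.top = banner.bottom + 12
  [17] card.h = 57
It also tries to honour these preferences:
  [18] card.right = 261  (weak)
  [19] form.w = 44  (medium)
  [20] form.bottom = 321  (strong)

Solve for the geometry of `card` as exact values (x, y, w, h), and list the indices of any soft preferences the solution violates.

1. card.x = 106  [banner.left = card.left]
2. card.w = 186  [banner.w = card.w]
3. card.y = 103  [card.top = banner.bottom + 12]
4. card.h = 57  [card.h = 57]

card = (x=106, y=103, w=186, h=57)
violated soft preferences: 18, 20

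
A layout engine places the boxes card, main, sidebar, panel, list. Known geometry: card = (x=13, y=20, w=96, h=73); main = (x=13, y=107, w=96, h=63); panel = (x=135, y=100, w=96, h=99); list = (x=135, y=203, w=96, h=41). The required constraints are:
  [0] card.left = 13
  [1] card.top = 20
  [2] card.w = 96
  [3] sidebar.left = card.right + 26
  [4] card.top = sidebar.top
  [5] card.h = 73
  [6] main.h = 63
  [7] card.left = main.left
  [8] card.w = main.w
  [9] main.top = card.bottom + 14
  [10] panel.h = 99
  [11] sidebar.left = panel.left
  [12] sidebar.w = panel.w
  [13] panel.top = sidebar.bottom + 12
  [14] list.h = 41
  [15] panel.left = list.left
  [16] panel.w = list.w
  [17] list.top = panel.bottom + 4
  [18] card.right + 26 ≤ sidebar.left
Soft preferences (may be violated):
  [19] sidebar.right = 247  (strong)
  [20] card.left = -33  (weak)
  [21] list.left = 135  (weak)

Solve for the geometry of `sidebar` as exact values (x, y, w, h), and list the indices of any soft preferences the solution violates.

1. sidebar.x = 135  [sidebar.left = card.right + 26]
2. sidebar.y = 20  [card.top = sidebar.top]
3. sidebar.w = 96  [sidebar.w = panel.w]
4. sidebar.h = 68  [panel.top = sidebar.bottom + 12]

sidebar = (x=135, y=20, w=96, h=68)
violated soft preferences: 19, 20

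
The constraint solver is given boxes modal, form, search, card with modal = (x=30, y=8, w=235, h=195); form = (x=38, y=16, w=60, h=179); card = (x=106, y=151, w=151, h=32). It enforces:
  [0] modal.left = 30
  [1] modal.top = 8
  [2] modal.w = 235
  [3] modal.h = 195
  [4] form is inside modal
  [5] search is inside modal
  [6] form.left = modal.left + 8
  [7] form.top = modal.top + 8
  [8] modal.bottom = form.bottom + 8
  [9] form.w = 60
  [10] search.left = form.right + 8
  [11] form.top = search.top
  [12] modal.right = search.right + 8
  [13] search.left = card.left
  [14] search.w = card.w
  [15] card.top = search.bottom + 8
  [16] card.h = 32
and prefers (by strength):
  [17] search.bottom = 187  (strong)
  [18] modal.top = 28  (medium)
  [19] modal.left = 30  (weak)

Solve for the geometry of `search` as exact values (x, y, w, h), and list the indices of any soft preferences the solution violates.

1. search.x = 106  [search.left = form.right + 8]
2. search.y = 16  [form.top = search.top]
3. search.w = 151  [modal.right = search.right + 8]
4. search.h = 127  [card.top = search.bottom + 8]

search = (x=106, y=16, w=151, h=127)
violated soft preferences: 17, 18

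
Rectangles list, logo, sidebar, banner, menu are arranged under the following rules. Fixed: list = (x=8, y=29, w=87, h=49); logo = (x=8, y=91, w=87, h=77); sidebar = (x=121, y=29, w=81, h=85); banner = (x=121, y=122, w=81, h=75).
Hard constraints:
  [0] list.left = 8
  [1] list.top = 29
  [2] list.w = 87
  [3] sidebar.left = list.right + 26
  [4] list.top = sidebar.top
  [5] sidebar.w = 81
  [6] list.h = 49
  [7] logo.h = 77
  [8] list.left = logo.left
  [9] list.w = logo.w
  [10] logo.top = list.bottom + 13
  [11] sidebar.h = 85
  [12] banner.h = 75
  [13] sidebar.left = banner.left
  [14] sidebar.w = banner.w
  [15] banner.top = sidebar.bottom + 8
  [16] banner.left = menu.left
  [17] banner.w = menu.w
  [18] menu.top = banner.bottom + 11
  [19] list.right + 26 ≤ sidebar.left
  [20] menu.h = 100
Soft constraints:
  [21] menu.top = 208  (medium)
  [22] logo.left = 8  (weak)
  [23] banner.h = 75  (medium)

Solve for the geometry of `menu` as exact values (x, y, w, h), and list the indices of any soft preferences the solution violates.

menu = (x=121, y=208, w=81, h=100)
violated soft preferences: none

1. menu.x = 121  [banner.left = menu.left]
2. menu.w = 81  [banner.w = menu.w]
3. menu.y = 208  [menu.top = banner.bottom + 11]
4. menu.h = 100  [menu.h = 100]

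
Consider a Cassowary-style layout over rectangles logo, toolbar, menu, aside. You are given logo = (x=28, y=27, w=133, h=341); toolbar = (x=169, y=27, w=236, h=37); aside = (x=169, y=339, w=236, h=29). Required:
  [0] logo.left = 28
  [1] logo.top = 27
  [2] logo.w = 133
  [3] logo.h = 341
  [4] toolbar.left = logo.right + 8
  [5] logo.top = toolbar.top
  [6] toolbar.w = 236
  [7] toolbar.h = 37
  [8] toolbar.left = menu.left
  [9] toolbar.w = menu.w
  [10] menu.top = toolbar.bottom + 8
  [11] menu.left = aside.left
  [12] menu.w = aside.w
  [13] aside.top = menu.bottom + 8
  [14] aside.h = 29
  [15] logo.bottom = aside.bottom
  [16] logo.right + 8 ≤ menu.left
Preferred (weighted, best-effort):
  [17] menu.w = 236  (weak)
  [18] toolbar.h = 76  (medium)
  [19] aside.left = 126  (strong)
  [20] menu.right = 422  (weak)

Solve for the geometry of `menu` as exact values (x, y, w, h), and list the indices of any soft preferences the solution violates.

menu = (x=169, y=72, w=236, h=259)
violated soft preferences: 18, 19, 20

1. menu.x = 169  [toolbar.left = menu.left]
2. menu.w = 236  [toolbar.w = menu.w]
3. menu.y = 72  [menu.top = toolbar.bottom + 8]
4. menu.h = 259  [aside.top = menu.bottom + 8]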